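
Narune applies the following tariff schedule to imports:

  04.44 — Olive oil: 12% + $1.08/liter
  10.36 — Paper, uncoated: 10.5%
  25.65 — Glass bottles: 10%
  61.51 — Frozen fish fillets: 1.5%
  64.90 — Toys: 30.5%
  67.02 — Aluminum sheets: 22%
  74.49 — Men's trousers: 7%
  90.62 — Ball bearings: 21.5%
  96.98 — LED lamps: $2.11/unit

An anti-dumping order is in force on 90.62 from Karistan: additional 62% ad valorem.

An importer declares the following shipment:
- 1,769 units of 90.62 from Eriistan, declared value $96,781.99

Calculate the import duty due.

$20,808.13

Line 1 (90.62, Eriistan, 1,769 units, $96,781.99):
Base rate for 90.62 is 21.5%.
The additional-duty order on 90.62 targets Karistan, not Eriistan; it does not apply.
Duty = $96,781.99 × 21.5% = $20,808.13.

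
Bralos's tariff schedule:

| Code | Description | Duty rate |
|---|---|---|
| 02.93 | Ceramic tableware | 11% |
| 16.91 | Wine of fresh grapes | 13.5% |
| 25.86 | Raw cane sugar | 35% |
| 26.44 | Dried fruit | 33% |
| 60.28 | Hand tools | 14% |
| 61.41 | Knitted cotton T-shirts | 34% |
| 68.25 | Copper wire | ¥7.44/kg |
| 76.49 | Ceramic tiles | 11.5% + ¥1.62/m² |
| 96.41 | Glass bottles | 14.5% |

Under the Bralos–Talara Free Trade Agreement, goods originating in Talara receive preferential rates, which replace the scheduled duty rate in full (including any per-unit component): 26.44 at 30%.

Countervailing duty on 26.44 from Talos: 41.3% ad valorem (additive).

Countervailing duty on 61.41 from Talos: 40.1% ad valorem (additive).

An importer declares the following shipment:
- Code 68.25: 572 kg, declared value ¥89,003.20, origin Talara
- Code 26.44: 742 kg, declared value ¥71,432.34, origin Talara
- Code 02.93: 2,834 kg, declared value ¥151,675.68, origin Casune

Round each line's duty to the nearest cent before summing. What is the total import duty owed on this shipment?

¥42,369.70

Line 1 (68.25, Talara, 572 kg, ¥89,003.20):
Base rate for 68.25 is ¥7.44/kg.
Origin Talara is the FTA partner but 68.25 is not on the preference list; base rate stands.
Duty = 572 × ¥7.44 = ¥4,255.68.
Line 2 (26.44, Talara, 742 kg, ¥71,432.34):
Base rate for 26.44 is 33%.
Origin Talara qualifies under the Bralos–Talara agreement and 26.44 is covered: preferential rate 30% applies instead.
The additional-duty order on 26.44 targets Talos, not Talara; it does not apply.
Duty = ¥71,432.34 × 30% = ¥21,429.70.
Line 3 (02.93, Casune, 2,834 kg, ¥151,675.68):
Base rate for 02.93 is 11%.
Duty = ¥151,675.68 × 11% = ¥16,684.32.
Total = ¥4,255.68 + ¥21,429.70 + ¥16,684.32 = ¥42,369.70.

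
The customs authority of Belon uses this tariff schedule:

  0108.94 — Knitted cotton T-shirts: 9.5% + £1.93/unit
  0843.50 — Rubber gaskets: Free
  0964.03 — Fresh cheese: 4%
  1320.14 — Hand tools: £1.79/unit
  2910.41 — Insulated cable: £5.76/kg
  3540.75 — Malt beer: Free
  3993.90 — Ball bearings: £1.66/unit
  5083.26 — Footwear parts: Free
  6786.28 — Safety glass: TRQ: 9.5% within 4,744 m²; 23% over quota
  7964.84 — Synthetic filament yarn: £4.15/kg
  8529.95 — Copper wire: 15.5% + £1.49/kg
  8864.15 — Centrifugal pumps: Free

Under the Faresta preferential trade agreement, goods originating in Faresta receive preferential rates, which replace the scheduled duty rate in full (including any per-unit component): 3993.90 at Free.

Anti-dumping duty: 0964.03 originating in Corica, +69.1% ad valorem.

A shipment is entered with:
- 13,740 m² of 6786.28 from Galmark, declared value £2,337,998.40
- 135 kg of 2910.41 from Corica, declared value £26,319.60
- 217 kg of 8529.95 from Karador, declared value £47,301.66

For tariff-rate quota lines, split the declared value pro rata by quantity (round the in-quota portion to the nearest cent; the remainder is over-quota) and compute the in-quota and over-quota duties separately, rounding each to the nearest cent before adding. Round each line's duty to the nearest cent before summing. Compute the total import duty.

Line 1 (6786.28, Galmark, 13,740 m², £2,337,998.40):
Code 6786.28 is under a tariff-rate quota (threshold 4,744 m²). In-quota: 4,744 m² at 9.5%; over-quota: 8,996 m² at 23%.
Pro-rata value split: in-quota = £2,337,998.40 × 4,744/13,740 = £807,239.04; over-quota = £2,337,998.40 − £807,239.04 = £1,530,759.36.
In-quota duty = £807,239.04 × 9.5% = £76,687.71. Over-quota duty = £1,530,759.36 × 23% = £352,074.65.
Line duty = £76,687.71 + £352,074.65 = £428,762.36.
Line 2 (2910.41, Corica, 135 kg, £26,319.60):
Base rate for 2910.41 is £5.76/kg.
Duty = 135 × £5.76 = £777.60.
Line 3 (8529.95, Karador, 217 kg, £47,301.66):
Base rate for 8529.95 is 15.5% + £1.49/kg.
Duty = £47,301.66 × 15.5% + 217 × £1.49 = £7,655.09.
Total = £428,762.36 + £777.60 + £7,655.09 = £437,195.05.

£437,195.05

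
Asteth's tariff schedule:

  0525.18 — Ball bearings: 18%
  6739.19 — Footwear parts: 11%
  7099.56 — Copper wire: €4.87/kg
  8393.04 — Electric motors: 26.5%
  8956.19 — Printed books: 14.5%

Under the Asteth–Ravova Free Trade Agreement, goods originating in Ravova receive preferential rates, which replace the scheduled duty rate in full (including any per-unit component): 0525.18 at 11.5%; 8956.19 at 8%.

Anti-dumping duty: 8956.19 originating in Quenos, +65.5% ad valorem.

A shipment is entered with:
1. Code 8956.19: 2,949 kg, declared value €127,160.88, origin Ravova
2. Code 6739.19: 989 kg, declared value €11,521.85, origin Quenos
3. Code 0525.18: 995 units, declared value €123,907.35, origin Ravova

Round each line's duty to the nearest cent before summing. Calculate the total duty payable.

Line 1 (8956.19, Ravova, 2,949 kg, €127,160.88):
Base rate for 8956.19 is 14.5%.
Origin Ravova qualifies under the Asteth–Ravova agreement and 8956.19 is covered: preferential rate 8% applies instead.
The additional-duty order on 8956.19 targets Quenos, not Ravova; it does not apply.
Duty = €127,160.88 × 8% = €10,172.87.
Line 2 (6739.19, Quenos, 989 kg, €11,521.85):
Base rate for 6739.19 is 11%.
Duty = €11,521.85 × 11% = €1,267.40.
Line 3 (0525.18, Ravova, 995 units, €123,907.35):
Base rate for 0525.18 is 18%.
Origin Ravova qualifies under the Asteth–Ravova agreement and 0525.18 is covered: preferential rate 11.5% applies instead.
Duty = €123,907.35 × 11.5% = €14,249.35.
Total = €10,172.87 + €1,267.40 + €14,249.35 = €25,689.62.

€25,689.62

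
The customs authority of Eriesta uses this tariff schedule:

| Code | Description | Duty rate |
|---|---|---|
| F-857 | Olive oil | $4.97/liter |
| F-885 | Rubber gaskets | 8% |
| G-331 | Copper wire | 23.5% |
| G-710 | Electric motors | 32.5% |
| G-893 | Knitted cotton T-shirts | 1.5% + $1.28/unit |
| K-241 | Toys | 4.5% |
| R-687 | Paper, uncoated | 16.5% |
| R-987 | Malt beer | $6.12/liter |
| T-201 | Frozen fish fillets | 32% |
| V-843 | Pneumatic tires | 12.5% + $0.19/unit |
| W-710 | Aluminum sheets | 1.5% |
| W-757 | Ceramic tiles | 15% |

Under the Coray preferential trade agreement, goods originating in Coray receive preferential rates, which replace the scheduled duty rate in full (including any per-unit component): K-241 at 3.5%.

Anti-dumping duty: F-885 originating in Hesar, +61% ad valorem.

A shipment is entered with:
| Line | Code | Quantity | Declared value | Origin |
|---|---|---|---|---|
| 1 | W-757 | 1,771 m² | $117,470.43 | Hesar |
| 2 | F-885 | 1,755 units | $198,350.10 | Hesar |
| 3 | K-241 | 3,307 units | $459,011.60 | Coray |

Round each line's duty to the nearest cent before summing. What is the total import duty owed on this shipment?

Line 1 (W-757, Hesar, 1,771 m², $117,470.43):
Base rate for W-757 is 15%.
Duty = $117,470.43 × 15% = $17,620.56.
Line 2 (F-885, Hesar, 1,755 units, $198,350.10):
Base rate for F-885 is 8%.
Additional duty on F-885 from Hesar: +61%. Applied ad valorem rate: 8% + 61% = 69%.
Duty = $198,350.10 × 69% = $136,861.57.
Line 3 (K-241, Coray, 3,307 units, $459,011.60):
Base rate for K-241 is 4.5%.
Origin Coray qualifies under the Eriesta–Coray agreement and K-241 is covered: preferential rate 3.5% applies instead.
Duty = $459,011.60 × 3.5% = $16,065.41.
Total = $17,620.56 + $136,861.57 + $16,065.41 = $170,547.54.

$170,547.54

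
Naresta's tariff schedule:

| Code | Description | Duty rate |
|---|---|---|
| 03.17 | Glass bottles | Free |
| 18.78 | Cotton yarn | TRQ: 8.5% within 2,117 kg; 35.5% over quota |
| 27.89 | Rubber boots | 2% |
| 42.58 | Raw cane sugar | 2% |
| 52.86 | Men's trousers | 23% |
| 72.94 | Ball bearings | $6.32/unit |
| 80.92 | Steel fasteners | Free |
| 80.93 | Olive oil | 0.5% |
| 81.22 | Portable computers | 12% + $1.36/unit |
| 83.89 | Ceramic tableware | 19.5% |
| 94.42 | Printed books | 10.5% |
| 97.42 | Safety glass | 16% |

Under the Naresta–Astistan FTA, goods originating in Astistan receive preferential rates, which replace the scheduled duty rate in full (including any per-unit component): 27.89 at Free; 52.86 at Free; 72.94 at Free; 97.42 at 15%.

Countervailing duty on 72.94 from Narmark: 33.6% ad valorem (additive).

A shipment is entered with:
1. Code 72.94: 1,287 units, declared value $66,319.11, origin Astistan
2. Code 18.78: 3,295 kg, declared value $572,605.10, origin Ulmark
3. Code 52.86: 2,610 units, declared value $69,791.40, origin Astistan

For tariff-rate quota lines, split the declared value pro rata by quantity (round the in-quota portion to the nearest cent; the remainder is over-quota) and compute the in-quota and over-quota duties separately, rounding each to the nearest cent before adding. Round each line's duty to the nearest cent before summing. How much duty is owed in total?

Line 1 (72.94, Astistan, 1,287 units, $66,319.11):
Base rate for 72.94 is $6.32/unit.
Origin Astistan qualifies under the Naresta–Astistan agreement and 72.94 is covered: preferential rate Free applies instead.
The additional-duty order on 72.94 targets Narmark, not Astistan; it does not apply.
Duty = $66,319.11 × 0% = $0.00.
Line 2 (18.78, Ulmark, 3,295 kg, $572,605.10):
Code 18.78 is under a tariff-rate quota (threshold 2,117 kg). In-quota: 2,117 kg at 8.5%; over-quota: 1,178 kg at 35.5%.
Pro-rata value split: in-quota = $572,605.10 × 2,117/3,295 = $367,892.26; over-quota = $572,605.10 − $367,892.26 = $204,712.84.
In-quota duty = $367,892.26 × 8.5% = $31,270.84. Over-quota duty = $204,712.84 × 35.5% = $72,673.06.
Line duty = $31,270.84 + $72,673.06 = $103,943.90.
Line 3 (52.86, Astistan, 2,610 units, $69,791.40):
Base rate for 52.86 is 23%.
Origin Astistan qualifies under the Naresta–Astistan agreement and 52.86 is covered: preferential rate Free applies instead.
Duty = $69,791.40 × 0% = $0.00.
Total = $0.00 + $103,943.90 + $0.00 = $103,943.90.

$103,943.90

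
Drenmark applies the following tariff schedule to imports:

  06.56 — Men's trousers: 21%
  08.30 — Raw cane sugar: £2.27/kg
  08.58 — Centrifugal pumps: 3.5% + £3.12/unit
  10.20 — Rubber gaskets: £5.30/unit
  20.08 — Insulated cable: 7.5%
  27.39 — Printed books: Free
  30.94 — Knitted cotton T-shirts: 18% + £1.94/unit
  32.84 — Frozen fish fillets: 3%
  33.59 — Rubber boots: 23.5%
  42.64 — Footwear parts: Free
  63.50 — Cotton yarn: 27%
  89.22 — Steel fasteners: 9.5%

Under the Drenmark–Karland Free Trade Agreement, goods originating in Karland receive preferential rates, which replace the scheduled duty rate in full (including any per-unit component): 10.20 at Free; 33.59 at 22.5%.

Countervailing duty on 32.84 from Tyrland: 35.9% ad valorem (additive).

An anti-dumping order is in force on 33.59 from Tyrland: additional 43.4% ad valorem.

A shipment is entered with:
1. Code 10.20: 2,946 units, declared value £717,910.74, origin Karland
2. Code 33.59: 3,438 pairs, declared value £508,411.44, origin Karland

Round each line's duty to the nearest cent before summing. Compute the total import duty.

£114,392.57

Line 1 (10.20, Karland, 2,946 units, £717,910.74):
Base rate for 10.20 is £5.30/unit.
Origin Karland qualifies under the Drenmark–Karland agreement and 10.20 is covered: preferential rate Free applies instead.
Duty = £717,910.74 × 0% = £0.00.
Line 2 (33.59, Karland, 3,438 pairs, £508,411.44):
Base rate for 33.59 is 23.5%.
Origin Karland qualifies under the Drenmark–Karland agreement and 33.59 is covered: preferential rate 22.5% applies instead.
The additional-duty order on 33.59 targets Tyrland, not Karland; it does not apply.
Duty = £508,411.44 × 22.5% = £114,392.57.
Total = £0.00 + £114,392.57 = £114,392.57.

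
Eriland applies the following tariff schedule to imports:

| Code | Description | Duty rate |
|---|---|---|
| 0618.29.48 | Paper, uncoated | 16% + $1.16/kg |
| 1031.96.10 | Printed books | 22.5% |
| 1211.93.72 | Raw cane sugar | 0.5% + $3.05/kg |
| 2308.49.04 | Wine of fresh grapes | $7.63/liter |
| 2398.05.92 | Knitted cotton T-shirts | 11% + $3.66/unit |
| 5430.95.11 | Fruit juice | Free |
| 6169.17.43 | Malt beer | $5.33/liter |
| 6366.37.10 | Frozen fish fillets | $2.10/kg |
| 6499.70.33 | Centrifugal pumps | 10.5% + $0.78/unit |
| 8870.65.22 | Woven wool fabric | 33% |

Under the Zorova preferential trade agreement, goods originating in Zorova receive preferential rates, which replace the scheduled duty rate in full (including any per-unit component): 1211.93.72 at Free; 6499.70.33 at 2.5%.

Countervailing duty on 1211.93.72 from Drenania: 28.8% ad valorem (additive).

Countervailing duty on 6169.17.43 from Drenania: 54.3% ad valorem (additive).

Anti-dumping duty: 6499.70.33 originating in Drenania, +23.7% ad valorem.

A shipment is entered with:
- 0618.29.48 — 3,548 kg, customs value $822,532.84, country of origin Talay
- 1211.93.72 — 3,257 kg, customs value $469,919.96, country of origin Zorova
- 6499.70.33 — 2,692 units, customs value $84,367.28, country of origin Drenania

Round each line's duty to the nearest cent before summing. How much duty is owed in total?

$166,674.30

Line 1 (0618.29.48, Talay, 3,548 kg, $822,532.84):
Base rate for 0618.29.48 is 16% + $1.16/kg.
Duty = $822,532.84 × 16% + 3,548 × $1.16 = $135,720.93.
Line 2 (1211.93.72, Zorova, 3,257 kg, $469,919.96):
Base rate for 1211.93.72 is 0.5% + $3.05/kg.
Origin Zorova qualifies under the Eriland–Zorova agreement and 1211.93.72 is covered: preferential rate Free applies instead.
The additional-duty order on 1211.93.72 targets Drenania, not Zorova; it does not apply.
Duty = $469,919.96 × 0% = $0.00.
Line 3 (6499.70.33, Drenania, 2,692 units, $84,367.28):
Base rate for 6499.70.33 is 10.5% + $0.78/unit.
6499.70.33 has an FTA preferential rate, but origin Drenania is not Zorova; base rate stands.
Additional duty on 6499.70.33 from Drenania: +23.7%. Applied ad valorem rate: 10.5% + 23.7% = 34.2%.
Duty = $84,367.28 × 34.2% + 2,692 × $0.78 = $30,953.37.
Total = $135,720.93 + $0.00 + $30,953.37 = $166,674.30.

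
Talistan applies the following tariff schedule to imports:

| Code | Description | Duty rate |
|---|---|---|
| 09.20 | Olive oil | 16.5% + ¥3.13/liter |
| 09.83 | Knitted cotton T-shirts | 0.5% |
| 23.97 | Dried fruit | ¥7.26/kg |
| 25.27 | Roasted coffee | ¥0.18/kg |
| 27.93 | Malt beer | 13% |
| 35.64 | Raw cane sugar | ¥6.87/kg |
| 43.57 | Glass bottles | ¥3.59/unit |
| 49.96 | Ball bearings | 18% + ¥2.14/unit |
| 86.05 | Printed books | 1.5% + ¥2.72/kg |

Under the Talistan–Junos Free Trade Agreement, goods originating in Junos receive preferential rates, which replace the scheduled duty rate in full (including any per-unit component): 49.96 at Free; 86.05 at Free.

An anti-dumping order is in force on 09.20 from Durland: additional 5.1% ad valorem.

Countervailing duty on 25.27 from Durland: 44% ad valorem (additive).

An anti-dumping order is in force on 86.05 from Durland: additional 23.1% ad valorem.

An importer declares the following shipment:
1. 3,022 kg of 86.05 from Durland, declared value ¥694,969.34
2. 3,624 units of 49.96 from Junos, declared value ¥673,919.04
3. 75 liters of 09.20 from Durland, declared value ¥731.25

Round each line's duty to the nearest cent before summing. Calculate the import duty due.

Line 1 (86.05, Durland, 3,022 kg, ¥694,969.34):
Base rate for 86.05 is 1.5% + ¥2.72/kg.
86.05 has an FTA preferential rate, but origin Durland is not Junos; base rate stands.
Additional duty on 86.05 from Durland: +23.1%. Applied ad valorem rate: 1.5% + 23.1% = 24.6%.
Duty = ¥694,969.34 × 24.6% + 3,022 × ¥2.72 = ¥179,182.30.
Line 2 (49.96, Junos, 3,624 units, ¥673,919.04):
Base rate for 49.96 is 18% + ¥2.14/unit.
Origin Junos qualifies under the Talistan–Junos agreement and 49.96 is covered: preferential rate Free applies instead.
Duty = ¥673,919.04 × 0% = ¥0.00.
Line 3 (09.20, Durland, 75 liters, ¥731.25):
Base rate for 09.20 is 16.5% + ¥3.13/liter.
Additional duty on 09.20 from Durland: +5.1%. Applied ad valorem rate: 16.5% + 5.1% = 21.6%.
Duty = ¥731.25 × 21.6% + 75 × ¥3.13 = ¥392.70.
Total = ¥179,182.30 + ¥0.00 + ¥392.70 = ¥179,575.00.

¥179,575.00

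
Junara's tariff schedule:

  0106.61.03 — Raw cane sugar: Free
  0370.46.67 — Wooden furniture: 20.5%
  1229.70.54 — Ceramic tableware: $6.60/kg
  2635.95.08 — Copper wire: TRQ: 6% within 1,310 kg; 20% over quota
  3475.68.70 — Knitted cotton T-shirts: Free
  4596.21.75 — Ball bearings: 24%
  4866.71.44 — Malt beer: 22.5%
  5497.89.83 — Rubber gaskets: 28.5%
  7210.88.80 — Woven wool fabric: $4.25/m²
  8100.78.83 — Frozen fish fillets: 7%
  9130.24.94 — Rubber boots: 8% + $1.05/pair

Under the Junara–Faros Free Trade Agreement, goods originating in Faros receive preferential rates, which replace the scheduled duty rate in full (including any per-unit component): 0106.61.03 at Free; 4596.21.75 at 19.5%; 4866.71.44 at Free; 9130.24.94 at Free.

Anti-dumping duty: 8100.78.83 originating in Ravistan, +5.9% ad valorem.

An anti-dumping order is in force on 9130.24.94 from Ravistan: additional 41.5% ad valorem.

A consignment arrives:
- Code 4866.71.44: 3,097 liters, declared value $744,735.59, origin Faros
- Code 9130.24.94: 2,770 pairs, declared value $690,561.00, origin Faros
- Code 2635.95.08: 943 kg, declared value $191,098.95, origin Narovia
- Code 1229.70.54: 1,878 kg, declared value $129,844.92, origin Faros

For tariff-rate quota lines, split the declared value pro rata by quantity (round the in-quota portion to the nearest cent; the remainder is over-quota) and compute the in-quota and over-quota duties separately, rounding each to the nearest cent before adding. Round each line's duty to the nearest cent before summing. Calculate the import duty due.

$23,860.74

Line 1 (4866.71.44, Faros, 3,097 liters, $744,735.59):
Base rate for 4866.71.44 is 22.5%.
Origin Faros qualifies under the Junara–Faros agreement and 4866.71.44 is covered: preferential rate Free applies instead.
Duty = $744,735.59 × 0% = $0.00.
Line 2 (9130.24.94, Faros, 2,770 pairs, $690,561.00):
Base rate for 9130.24.94 is 8% + $1.05/pair.
Origin Faros qualifies under the Junara–Faros agreement and 9130.24.94 is covered: preferential rate Free applies instead.
The additional-duty order on 9130.24.94 targets Ravistan, not Faros; it does not apply.
Duty = $690,561.00 × 0% = $0.00.
Line 3 (2635.95.08, Narovia, 943 kg, $191,098.95):
Code 2635.95.08 is under a tariff-rate quota (threshold 1,310 kg). Quantity 943 kg is within the quota, so the in-quota rate 6% applies to the full value.
Duty = $191,098.95 × 6% = $11,465.94.
Line 4 (1229.70.54, Faros, 1,878 kg, $129,844.92):
Base rate for 1229.70.54 is $6.60/kg.
Origin Faros is the FTA partner but 1229.70.54 is not on the preference list; base rate stands.
Duty = 1,878 × $6.60 = $12,394.80.
Total = $0.00 + $0.00 + $11,465.94 + $12,394.80 = $23,860.74.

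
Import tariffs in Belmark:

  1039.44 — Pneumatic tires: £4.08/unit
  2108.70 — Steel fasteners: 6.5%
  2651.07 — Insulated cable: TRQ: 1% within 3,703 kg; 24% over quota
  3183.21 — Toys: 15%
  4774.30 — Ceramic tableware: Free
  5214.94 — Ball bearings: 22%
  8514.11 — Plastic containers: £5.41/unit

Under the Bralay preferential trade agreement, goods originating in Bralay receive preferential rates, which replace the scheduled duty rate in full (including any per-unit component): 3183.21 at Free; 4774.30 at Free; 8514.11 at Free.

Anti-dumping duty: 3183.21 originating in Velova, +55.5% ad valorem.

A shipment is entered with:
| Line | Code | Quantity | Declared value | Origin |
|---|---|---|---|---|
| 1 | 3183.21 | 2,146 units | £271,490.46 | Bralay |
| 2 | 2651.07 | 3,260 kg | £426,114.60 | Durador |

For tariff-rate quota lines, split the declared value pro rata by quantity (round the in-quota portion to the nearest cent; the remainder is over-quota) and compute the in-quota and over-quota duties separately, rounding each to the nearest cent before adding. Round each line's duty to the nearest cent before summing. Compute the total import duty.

£4,261.15

Line 1 (3183.21, Bralay, 2,146 units, £271,490.46):
Base rate for 3183.21 is 15%.
Origin Bralay qualifies under the Belmark–Bralay agreement and 3183.21 is covered: preferential rate Free applies instead.
The additional-duty order on 3183.21 targets Velova, not Bralay; it does not apply.
Duty = £271,490.46 × 0% = £0.00.
Line 2 (2651.07, Durador, 3,260 kg, £426,114.60):
Code 2651.07 is under a tariff-rate quota (threshold 3,703 kg). Quantity 3,260 kg is within the quota, so the in-quota rate 1% applies to the full value.
Duty = £426,114.60 × 1% = £4,261.15.
Total = £0.00 + £4,261.15 = £4,261.15.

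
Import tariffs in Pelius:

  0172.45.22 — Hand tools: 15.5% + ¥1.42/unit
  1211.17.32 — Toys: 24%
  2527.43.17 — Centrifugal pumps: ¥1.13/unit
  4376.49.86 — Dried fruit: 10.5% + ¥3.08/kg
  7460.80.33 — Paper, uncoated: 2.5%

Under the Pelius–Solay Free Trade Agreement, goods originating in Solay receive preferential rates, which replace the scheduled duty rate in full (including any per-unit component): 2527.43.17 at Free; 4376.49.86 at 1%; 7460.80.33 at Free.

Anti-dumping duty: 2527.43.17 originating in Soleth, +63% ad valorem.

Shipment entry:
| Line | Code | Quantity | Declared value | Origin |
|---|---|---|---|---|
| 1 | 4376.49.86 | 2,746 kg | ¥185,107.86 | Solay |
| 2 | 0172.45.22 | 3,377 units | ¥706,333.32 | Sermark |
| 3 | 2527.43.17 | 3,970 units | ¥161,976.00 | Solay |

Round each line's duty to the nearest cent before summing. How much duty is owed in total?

¥116,128.08

Line 1 (4376.49.86, Solay, 2,746 kg, ¥185,107.86):
Base rate for 4376.49.86 is 10.5% + ¥3.08/kg.
Origin Solay qualifies under the Pelius–Solay agreement and 4376.49.86 is covered: preferential rate 1% applies instead.
Duty = ¥185,107.86 × 1% = ¥1,851.08.
Line 2 (0172.45.22, Sermark, 3,377 units, ¥706,333.32):
Base rate for 0172.45.22 is 15.5% + ¥1.42/unit.
Duty = ¥706,333.32 × 15.5% + 3,377 × ¥1.42 = ¥114,277.00.
Line 3 (2527.43.17, Solay, 3,970 units, ¥161,976.00):
Base rate for 2527.43.17 is ¥1.13/unit.
Origin Solay qualifies under the Pelius–Solay agreement and 2527.43.17 is covered: preferential rate Free applies instead.
The additional-duty order on 2527.43.17 targets Soleth, not Solay; it does not apply.
Duty = ¥161,976.00 × 0% = ¥0.00.
Total = ¥1,851.08 + ¥114,277.00 + ¥0.00 = ¥116,128.08.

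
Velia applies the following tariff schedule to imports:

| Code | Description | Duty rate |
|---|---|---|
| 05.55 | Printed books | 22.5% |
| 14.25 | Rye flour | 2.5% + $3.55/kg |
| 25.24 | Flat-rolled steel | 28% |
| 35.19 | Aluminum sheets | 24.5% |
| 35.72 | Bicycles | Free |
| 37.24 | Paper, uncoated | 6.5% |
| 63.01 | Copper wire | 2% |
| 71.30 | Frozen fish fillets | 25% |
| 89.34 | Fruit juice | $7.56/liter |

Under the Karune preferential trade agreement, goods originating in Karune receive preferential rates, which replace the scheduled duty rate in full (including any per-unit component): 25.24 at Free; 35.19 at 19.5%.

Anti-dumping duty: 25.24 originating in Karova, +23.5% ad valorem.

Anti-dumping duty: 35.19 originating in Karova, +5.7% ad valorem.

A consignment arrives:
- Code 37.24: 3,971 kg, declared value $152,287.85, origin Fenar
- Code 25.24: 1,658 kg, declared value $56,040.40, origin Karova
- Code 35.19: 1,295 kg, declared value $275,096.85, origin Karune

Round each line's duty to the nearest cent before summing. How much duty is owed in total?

$92,403.41

Line 1 (37.24, Fenar, 3,971 kg, $152,287.85):
Base rate for 37.24 is 6.5%.
Duty = $152,287.85 × 6.5% = $9,898.71.
Line 2 (25.24, Karova, 1,658 kg, $56,040.40):
Base rate for 25.24 is 28%.
25.24 has an FTA preferential rate, but origin Karova is not Karune; base rate stands.
Additional duty on 25.24 from Karova: +23.5%. Applied ad valorem rate: 28% + 23.5% = 51.5%.
Duty = $56,040.40 × 51.5% = $28,860.81.
Line 3 (35.19, Karune, 1,295 kg, $275,096.85):
Base rate for 35.19 is 24.5%.
Origin Karune qualifies under the Velia–Karune agreement and 35.19 is covered: preferential rate 19.5% applies instead.
The additional-duty order on 35.19 targets Karova, not Karune; it does not apply.
Duty = $275,096.85 × 19.5% = $53,643.89.
Total = $9,898.71 + $28,860.81 + $53,643.89 = $92,403.41.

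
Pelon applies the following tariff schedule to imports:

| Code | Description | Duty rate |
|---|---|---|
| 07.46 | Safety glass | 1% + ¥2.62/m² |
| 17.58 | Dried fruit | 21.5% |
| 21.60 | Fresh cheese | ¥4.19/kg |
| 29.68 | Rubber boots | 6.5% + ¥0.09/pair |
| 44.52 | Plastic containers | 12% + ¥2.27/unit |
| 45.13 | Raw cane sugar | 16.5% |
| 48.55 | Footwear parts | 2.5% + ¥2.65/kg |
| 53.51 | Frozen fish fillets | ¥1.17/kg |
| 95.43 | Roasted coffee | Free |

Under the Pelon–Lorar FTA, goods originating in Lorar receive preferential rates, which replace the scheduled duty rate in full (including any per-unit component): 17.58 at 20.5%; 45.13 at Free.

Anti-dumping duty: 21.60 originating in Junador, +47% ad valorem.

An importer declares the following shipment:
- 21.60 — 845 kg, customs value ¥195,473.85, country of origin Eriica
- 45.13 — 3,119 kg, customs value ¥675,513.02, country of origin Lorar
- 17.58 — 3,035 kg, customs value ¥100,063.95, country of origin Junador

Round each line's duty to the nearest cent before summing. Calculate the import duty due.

Line 1 (21.60, Eriica, 845 kg, ¥195,473.85):
Base rate for 21.60 is ¥4.19/kg.
The additional-duty order on 21.60 targets Junador, not Eriica; it does not apply.
Duty = 845 × ¥4.19 = ¥3,540.55.
Line 2 (45.13, Lorar, 3,119 kg, ¥675,513.02):
Base rate for 45.13 is 16.5%.
Origin Lorar qualifies under the Pelon–Lorar agreement and 45.13 is covered: preferential rate Free applies instead.
Duty = ¥675,513.02 × 0% = ¥0.00.
Line 3 (17.58, Junador, 3,035 kg, ¥100,063.95):
Base rate for 17.58 is 21.5%.
17.58 has an FTA preferential rate, but origin Junador is not Lorar; base rate stands.
Duty = ¥100,063.95 × 21.5% = ¥21,513.75.
Total = ¥3,540.55 + ¥0.00 + ¥21,513.75 = ¥25,054.30.

¥25,054.30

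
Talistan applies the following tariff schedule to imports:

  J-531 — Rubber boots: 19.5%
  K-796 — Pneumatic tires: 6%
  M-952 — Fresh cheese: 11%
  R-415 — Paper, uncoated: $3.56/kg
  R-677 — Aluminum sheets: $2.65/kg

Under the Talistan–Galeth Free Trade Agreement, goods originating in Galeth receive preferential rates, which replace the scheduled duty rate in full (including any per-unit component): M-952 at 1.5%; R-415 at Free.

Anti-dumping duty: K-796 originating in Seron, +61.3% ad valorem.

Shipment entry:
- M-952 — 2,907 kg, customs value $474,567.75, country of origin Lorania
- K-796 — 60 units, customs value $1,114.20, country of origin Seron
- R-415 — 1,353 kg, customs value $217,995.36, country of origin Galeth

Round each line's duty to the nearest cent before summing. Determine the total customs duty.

Line 1 (M-952, Lorania, 2,907 kg, $474,567.75):
Base rate for M-952 is 11%.
M-952 has an FTA preferential rate, but origin Lorania is not Galeth; base rate stands.
Duty = $474,567.75 × 11% = $52,202.45.
Line 2 (K-796, Seron, 60 units, $1,114.20):
Base rate for K-796 is 6%.
Additional duty on K-796 from Seron: +61.3%. Applied ad valorem rate: 6% + 61.3% = 67.3%.
Duty = $1,114.20 × 67.3% = $749.86.
Line 3 (R-415, Galeth, 1,353 kg, $217,995.36):
Base rate for R-415 is $3.56/kg.
Origin Galeth qualifies under the Talistan–Galeth agreement and R-415 is covered: preferential rate Free applies instead.
Duty = $217,995.36 × 0% = $0.00.
Total = $52,202.45 + $749.86 + $0.00 = $52,952.31.

$52,952.31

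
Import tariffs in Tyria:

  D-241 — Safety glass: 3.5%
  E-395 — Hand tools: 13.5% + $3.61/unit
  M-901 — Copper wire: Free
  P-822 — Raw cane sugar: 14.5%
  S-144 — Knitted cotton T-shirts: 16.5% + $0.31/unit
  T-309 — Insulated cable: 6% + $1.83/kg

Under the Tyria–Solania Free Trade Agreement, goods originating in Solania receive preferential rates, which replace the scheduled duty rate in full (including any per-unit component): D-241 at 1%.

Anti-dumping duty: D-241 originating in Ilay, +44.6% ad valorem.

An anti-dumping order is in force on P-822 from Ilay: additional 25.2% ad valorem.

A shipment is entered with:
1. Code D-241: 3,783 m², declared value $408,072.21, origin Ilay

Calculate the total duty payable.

Line 1 (D-241, Ilay, 3,783 m², $408,072.21):
Base rate for D-241 is 3.5%.
D-241 has an FTA preferential rate, but origin Ilay is not Solania; base rate stands.
Additional duty on D-241 from Ilay: +44.6%. Applied ad valorem rate: 3.5% + 44.6% = 48.1%.
Duty = $408,072.21 × 48.1% = $196,282.73.

$196,282.73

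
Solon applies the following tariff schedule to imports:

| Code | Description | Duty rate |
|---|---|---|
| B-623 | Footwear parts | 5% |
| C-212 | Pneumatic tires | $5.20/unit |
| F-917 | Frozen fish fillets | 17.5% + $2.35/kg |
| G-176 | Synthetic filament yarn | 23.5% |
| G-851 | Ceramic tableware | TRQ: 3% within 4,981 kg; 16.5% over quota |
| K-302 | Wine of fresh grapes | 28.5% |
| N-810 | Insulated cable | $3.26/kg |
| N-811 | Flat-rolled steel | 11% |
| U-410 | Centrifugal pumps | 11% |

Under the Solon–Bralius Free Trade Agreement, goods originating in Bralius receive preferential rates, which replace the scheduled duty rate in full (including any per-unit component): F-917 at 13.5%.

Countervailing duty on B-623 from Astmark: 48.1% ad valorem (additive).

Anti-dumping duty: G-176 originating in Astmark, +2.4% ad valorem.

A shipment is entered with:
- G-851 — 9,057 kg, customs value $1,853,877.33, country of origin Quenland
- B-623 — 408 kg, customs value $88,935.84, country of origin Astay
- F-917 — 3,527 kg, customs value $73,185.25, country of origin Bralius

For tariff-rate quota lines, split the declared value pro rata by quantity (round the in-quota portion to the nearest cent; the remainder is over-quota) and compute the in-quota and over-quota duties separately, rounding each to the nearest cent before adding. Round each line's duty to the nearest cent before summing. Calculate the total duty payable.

Line 1 (G-851, Quenland, 9,057 kg, $1,853,877.33):
Code G-851 is under a tariff-rate quota (threshold 4,981 kg). In-quota: 4,981 kg at 3%; over-quota: 4,076 kg at 16.5%.
Pro-rata value split: in-quota = $1,853,877.33 × 4,981/9,057 = $1,019,560.89; over-quota = $1,853,877.33 − $1,019,560.89 = $834,316.44.
In-quota duty = $1,019,560.89 × 3% = $30,586.83. Over-quota duty = $834,316.44 × 16.5% = $137,662.21.
Line duty = $30,586.83 + $137,662.21 = $168,249.04.
Line 2 (B-623, Astay, 408 kg, $88,935.84):
Base rate for B-623 is 5%.
The additional-duty order on B-623 targets Astmark, not Astay; it does not apply.
Duty = $88,935.84 × 5% = $4,446.79.
Line 3 (F-917, Bralius, 3,527 kg, $73,185.25):
Base rate for F-917 is 17.5% + $2.35/kg.
Origin Bralius qualifies under the Solon–Bralius agreement and F-917 is covered: preferential rate 13.5% applies instead.
Duty = $73,185.25 × 13.5% = $9,880.01.
Total = $168,249.04 + $4,446.79 + $9,880.01 = $182,575.84.

$182,575.84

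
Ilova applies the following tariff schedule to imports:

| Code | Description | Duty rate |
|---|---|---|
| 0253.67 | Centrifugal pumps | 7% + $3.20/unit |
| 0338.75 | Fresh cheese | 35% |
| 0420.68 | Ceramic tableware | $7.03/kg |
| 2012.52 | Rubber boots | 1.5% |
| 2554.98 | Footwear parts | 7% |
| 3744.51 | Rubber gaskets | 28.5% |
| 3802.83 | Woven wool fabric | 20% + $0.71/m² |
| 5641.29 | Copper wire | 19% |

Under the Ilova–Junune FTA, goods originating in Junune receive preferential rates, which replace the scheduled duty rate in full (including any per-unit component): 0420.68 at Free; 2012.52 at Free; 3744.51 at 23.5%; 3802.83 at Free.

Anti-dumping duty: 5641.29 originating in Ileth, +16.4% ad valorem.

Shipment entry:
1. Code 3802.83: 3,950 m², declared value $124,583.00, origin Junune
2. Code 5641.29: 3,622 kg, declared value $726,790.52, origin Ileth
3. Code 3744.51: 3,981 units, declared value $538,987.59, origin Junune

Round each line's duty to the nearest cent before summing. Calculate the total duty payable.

Line 1 (3802.83, Junune, 3,950 m², $124,583.00):
Base rate for 3802.83 is 20% + $0.71/m².
Origin Junune qualifies under the Ilova–Junune agreement and 3802.83 is covered: preferential rate Free applies instead.
Duty = $124,583.00 × 0% = $0.00.
Line 2 (5641.29, Ileth, 3,622 kg, $726,790.52):
Base rate for 5641.29 is 19%.
Additional duty on 5641.29 from Ileth: +16.4%. Applied ad valorem rate: 19% + 16.4% = 35.4%.
Duty = $726,790.52 × 35.4% = $257,283.84.
Line 3 (3744.51, Junune, 3,981 units, $538,987.59):
Base rate for 3744.51 is 28.5%.
Origin Junune qualifies under the Ilova–Junune agreement and 3744.51 is covered: preferential rate 23.5% applies instead.
Duty = $538,987.59 × 23.5% = $126,662.08.
Total = $0.00 + $257,283.84 + $126,662.08 = $383,945.92.

$383,945.92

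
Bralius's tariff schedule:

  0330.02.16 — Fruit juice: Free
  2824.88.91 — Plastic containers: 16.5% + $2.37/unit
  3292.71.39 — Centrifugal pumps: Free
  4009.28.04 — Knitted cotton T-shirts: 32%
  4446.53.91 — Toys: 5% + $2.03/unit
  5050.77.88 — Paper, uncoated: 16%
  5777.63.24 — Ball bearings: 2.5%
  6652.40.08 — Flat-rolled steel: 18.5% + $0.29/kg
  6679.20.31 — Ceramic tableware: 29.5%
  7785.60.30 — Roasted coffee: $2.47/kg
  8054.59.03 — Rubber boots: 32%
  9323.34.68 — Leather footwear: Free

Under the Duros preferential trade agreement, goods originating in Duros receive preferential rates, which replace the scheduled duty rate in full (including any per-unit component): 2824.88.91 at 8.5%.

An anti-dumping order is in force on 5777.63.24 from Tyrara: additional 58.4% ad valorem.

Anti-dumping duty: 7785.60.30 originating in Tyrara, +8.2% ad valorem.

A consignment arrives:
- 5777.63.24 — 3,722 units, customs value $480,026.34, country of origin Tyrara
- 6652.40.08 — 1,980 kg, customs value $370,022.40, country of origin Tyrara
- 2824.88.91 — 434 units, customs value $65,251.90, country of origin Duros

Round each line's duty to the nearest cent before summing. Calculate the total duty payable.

Line 1 (5777.63.24, Tyrara, 3,722 units, $480,026.34):
Base rate for 5777.63.24 is 2.5%.
Additional duty on 5777.63.24 from Tyrara: +58.4%. Applied ad valorem rate: 2.5% + 58.4% = 60.9%.
Duty = $480,026.34 × 60.9% = $292,336.04.
Line 2 (6652.40.08, Tyrara, 1,980 kg, $370,022.40):
Base rate for 6652.40.08 is 18.5% + $0.29/kg.
Duty = $370,022.40 × 18.5% + 1,980 × $0.29 = $69,028.34.
Line 3 (2824.88.91, Duros, 434 units, $65,251.90):
Base rate for 2824.88.91 is 16.5% + $2.37/unit.
Origin Duros qualifies under the Bralius–Duros agreement and 2824.88.91 is covered: preferential rate 8.5% applies instead.
Duty = $65,251.90 × 8.5% = $5,546.41.
Total = $292,336.04 + $69,028.34 + $5,546.41 = $366,910.79.

$366,910.79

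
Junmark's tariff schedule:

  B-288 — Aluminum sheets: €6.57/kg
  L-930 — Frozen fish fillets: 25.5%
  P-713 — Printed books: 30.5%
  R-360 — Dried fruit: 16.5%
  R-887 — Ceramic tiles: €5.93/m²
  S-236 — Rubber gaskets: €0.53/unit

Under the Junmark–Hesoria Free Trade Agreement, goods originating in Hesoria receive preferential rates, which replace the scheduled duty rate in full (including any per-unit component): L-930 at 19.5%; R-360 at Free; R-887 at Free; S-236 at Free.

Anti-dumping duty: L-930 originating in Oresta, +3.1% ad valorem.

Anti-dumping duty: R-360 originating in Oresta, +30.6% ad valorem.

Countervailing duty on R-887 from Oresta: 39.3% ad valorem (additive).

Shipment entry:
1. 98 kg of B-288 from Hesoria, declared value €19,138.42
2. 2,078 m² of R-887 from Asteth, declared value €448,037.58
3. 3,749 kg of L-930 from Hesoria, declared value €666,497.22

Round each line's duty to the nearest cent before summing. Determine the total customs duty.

€142,933.36

Line 1 (B-288, Hesoria, 98 kg, €19,138.42):
Base rate for B-288 is €6.57/kg.
Origin Hesoria is the FTA partner but B-288 is not on the preference list; base rate stands.
Duty = 98 × €6.57 = €643.86.
Line 2 (R-887, Asteth, 2,078 m², €448,037.58):
Base rate for R-887 is €5.93/m².
R-887 has an FTA preferential rate, but origin Asteth is not Hesoria; base rate stands.
The additional-duty order on R-887 targets Oresta, not Asteth; it does not apply.
Duty = 2,078 × €5.93 = €12,322.54.
Line 3 (L-930, Hesoria, 3,749 kg, €666,497.22):
Base rate for L-930 is 25.5%.
Origin Hesoria qualifies under the Junmark–Hesoria agreement and L-930 is covered: preferential rate 19.5% applies instead.
The additional-duty order on L-930 targets Oresta, not Hesoria; it does not apply.
Duty = €666,497.22 × 19.5% = €129,966.96.
Total = €643.86 + €12,322.54 + €129,966.96 = €142,933.36.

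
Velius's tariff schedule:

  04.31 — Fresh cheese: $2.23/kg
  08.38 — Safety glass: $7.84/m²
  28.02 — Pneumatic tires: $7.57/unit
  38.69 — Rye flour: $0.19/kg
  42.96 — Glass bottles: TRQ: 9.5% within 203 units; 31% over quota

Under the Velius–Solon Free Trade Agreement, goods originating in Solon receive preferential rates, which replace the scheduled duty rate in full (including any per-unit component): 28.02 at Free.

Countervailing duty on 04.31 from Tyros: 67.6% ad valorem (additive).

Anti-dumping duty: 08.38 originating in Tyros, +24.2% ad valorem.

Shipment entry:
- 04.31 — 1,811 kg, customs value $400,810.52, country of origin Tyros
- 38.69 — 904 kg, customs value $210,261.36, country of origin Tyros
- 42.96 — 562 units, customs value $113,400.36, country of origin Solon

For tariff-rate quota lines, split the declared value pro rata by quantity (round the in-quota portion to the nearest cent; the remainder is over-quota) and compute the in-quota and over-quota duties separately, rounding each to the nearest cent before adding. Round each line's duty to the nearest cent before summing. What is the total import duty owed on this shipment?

Line 1 (04.31, Tyros, 1,811 kg, $400,810.52):
Base rate for 04.31 is $2.23/kg.
Additional duty on 04.31 from Tyros: +67.6% ad valorem. Applied ad valorem rate = 67.6%.
Duty = $400,810.52 × 67.6% + 1,811 × $2.23 = $274,986.44.
Line 2 (38.69, Tyros, 904 kg, $210,261.36):
Base rate for 38.69 is $0.19/kg.
Duty = 904 × $0.19 = $171.76.
Line 3 (42.96, Solon, 562 units, $113,400.36):
Code 42.96 is under a tariff-rate quota (threshold 203 units). In-quota: 203 units at 9.5%; over-quota: 359 units at 31%.
Pro-rata value split: in-quota = $113,400.36 × 203/562 = $40,961.34; over-quota = $113,400.36 − $40,961.34 = $72,439.02.
In-quota duty = $40,961.34 × 9.5% = $3,891.33. Over-quota duty = $72,439.02 × 31% = $22,456.10.
Line duty = $3,891.33 + $22,456.10 = $26,347.43.
Total = $274,986.44 + $171.76 + $26,347.43 = $301,505.63.

$301,505.63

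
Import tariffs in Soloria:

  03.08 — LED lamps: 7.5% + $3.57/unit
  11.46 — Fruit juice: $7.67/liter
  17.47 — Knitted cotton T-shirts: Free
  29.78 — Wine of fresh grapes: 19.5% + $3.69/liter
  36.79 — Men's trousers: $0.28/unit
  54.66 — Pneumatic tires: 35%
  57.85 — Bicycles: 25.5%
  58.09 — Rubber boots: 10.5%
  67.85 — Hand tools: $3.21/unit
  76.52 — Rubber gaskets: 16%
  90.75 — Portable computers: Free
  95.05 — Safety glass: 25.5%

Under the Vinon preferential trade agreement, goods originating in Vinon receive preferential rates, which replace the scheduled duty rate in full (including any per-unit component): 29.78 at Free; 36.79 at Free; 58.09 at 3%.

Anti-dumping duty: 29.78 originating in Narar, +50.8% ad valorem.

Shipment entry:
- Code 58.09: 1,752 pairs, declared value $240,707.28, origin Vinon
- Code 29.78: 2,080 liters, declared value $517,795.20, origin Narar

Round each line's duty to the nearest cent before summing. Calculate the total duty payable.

$378,906.45

Line 1 (58.09, Vinon, 1,752 pairs, $240,707.28):
Base rate for 58.09 is 10.5%.
Origin Vinon qualifies under the Soloria–Vinon agreement and 58.09 is covered: preferential rate 3% applies instead.
Duty = $240,707.28 × 3% = $7,221.22.
Line 2 (29.78, Narar, 2,080 liters, $517,795.20):
Base rate for 29.78 is 19.5% + $3.69/liter.
29.78 has an FTA preferential rate, but origin Narar is not Vinon; base rate stands.
Additional duty on 29.78 from Narar: +50.8%. Applied ad valorem rate: 19.5% + 50.8% = 70.3%.
Duty = $517,795.20 × 70.3% + 2,080 × $3.69 = $371,685.23.
Total = $7,221.22 + $371,685.23 = $378,906.45.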